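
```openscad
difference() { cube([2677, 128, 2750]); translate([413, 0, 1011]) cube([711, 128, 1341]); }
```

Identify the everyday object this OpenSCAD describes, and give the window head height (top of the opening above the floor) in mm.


A wall with a window opening. The window head height is 2352 mm.

A wall with a rectangular opening subtracted — a window. Sill at z = 1011, opening 1341 mm tall, so the head is at 1011 + 1341 = 2352 mm.


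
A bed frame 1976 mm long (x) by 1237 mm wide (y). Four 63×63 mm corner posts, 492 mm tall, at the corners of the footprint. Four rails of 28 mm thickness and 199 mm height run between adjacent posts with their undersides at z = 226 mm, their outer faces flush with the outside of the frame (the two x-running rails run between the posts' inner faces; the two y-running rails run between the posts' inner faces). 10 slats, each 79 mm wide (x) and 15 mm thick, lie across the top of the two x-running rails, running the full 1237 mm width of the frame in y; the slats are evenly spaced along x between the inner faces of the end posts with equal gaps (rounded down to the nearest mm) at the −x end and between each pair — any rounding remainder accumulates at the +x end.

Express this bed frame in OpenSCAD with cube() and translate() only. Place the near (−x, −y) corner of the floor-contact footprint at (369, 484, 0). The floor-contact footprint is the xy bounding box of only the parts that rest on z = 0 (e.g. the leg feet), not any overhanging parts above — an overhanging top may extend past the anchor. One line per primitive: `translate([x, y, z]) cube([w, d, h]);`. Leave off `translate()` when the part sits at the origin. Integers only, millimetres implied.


translate([369, 484, 0]) cube([63, 63, 492]);
translate([369, 1658, 0]) cube([63, 63, 492]);
translate([2282, 484, 0]) cube([63, 63, 492]);
translate([2282, 1658, 0]) cube([63, 63, 492]);
translate([432, 484, 226]) cube([1850, 28, 199]);
translate([432, 1693, 226]) cube([1850, 28, 199]);
translate([369, 547, 226]) cube([28, 1111, 199]);
translate([2317, 547, 226]) cube([28, 1111, 199]);
translate([528, 484, 425]) cube([79, 1237, 15]);
translate([703, 484, 425]) cube([79, 1237, 15]);
translate([878, 484, 425]) cube([79, 1237, 15]);
translate([1053, 484, 425]) cube([79, 1237, 15]);
translate([1228, 484, 425]) cube([79, 1237, 15]);
translate([1403, 484, 425]) cube([79, 1237, 15]);
translate([1578, 484, 425]) cube([79, 1237, 15]);
translate([1753, 484, 425]) cube([79, 1237, 15]);
translate([1928, 484, 425]) cube([79, 1237, 15]);
translate([2103, 484, 425]) cube([79, 1237, 15]);


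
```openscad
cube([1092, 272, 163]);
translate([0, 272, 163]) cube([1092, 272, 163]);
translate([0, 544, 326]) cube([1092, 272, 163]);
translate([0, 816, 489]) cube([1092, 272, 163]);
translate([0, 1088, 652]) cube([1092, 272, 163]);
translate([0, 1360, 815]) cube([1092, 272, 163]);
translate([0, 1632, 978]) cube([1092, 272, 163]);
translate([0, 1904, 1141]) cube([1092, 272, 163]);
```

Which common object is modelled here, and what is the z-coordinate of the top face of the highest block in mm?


A staircase. The total rise is 1304 mm.

8 identical blocks, each offset up and back from the previous — a staircase. Each step is 163 mm tall and there are 8 of them, so the total rise is 8 × 163 = 1304 mm.


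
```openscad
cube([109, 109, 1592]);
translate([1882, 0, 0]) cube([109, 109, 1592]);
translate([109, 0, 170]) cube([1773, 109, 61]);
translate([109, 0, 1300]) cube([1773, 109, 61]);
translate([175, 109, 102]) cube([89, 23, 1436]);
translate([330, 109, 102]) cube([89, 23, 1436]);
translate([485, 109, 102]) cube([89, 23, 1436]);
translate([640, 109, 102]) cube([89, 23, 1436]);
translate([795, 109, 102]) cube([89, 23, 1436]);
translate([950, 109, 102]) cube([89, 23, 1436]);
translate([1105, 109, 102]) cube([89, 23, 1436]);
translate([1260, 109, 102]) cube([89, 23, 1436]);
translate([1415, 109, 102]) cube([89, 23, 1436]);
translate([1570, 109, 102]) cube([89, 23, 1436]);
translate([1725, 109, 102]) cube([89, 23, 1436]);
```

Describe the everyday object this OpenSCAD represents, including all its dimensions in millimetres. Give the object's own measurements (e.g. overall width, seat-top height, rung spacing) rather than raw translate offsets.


A fence section. Two 109×109 mm posts, 1592 mm tall, stand on the floor with a clear span of 1773 mm between their inner faces. Two horizontal rails of 109×61 mm section span the gap between the posts with their undersides at z = 170 mm and z = 1300 mm, flush with the posts' −y face. 11 pickets, each 89 mm wide, 23 mm thick and 1436 mm tall, are fixed to the +y face of the rails with their bottoms at z = 102 mm, spaced across the span with a 66 mm gap after the −x post and between neighbouring pickets, with 68 mm left before the +x post.


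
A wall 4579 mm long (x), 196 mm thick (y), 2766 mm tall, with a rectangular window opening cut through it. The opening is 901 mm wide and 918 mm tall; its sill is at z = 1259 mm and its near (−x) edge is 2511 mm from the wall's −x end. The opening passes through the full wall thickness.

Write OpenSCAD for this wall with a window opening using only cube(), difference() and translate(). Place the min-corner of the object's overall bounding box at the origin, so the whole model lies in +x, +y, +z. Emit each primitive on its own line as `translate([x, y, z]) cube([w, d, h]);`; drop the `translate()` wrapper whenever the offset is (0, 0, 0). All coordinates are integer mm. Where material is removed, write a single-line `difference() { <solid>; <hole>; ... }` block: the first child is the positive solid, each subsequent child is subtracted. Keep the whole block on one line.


difference() { cube([4579, 196, 2766]); translate([2511, 0, 1259]) cube([901, 196, 918]); }


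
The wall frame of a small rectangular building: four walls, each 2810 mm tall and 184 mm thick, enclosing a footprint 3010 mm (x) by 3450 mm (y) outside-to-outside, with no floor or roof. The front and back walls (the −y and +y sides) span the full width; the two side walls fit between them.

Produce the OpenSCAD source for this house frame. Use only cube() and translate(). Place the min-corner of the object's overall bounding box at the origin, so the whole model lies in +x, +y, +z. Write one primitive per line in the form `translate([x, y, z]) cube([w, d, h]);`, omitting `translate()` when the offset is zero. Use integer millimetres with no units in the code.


cube([3010, 184, 2810]);
translate([0, 3266, 0]) cube([3010, 184, 2810]);
translate([0, 184, 0]) cube([184, 3082, 2810]);
translate([2826, 184, 0]) cube([184, 3082, 2810]);


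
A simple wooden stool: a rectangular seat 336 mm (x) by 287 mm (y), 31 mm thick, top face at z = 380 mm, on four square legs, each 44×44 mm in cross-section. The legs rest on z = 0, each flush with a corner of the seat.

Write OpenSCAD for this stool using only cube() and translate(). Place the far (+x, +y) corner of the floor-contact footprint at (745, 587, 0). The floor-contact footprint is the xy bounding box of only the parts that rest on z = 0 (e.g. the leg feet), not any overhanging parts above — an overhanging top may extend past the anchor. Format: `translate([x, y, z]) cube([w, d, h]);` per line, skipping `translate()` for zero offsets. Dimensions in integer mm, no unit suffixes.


translate([409, 300, 349]) cube([336, 287, 31]);
translate([409, 300, 0]) cube([44, 44, 349]);
translate([701, 300, 0]) cube([44, 44, 349]);
translate([409, 543, 0]) cube([44, 44, 349]);
translate([701, 543, 0]) cube([44, 44, 349]);


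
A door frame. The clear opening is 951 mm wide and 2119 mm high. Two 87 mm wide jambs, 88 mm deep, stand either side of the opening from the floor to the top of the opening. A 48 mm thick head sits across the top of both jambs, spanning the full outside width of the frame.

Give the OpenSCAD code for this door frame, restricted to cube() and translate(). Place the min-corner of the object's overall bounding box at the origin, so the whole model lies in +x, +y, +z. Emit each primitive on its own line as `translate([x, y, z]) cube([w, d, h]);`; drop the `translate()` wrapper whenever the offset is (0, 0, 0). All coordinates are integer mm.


cube([87, 88, 2119]);
translate([1038, 0, 0]) cube([87, 88, 2119]);
translate([0, 0, 2119]) cube([1125, 88, 48]);


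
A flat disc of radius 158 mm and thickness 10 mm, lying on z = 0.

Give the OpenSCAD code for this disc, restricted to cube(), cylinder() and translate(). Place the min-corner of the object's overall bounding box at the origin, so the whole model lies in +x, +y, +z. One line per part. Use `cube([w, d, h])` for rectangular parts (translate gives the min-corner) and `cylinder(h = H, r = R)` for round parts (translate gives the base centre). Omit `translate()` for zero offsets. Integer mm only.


translate([158, 158, 0]) cylinder(h = 10, r = 158);


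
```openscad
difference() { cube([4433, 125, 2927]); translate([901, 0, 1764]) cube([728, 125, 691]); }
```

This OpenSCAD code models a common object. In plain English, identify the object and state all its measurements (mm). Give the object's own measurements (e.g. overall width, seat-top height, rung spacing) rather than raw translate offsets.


A wall 4433 mm long (x), 125 mm thick (y), 2927 mm tall, with a rectangular window opening cut through it. The opening is 728 mm wide and 691 mm tall; its sill is at z = 1764 mm and its near (−x) edge is 901 mm from the wall's −x end. The opening passes through the full wall thickness.


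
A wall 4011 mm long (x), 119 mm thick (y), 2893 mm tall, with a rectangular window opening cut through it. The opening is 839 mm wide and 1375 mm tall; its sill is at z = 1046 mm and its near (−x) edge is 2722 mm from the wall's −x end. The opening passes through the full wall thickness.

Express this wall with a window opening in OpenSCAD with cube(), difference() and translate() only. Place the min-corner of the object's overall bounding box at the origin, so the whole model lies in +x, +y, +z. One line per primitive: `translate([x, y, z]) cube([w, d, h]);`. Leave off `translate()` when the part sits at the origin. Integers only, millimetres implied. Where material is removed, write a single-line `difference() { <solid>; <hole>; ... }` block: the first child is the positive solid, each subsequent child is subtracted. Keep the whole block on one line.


difference() { cube([4011, 119, 2893]); translate([2722, 0, 1046]) cube([839, 119, 1375]); }


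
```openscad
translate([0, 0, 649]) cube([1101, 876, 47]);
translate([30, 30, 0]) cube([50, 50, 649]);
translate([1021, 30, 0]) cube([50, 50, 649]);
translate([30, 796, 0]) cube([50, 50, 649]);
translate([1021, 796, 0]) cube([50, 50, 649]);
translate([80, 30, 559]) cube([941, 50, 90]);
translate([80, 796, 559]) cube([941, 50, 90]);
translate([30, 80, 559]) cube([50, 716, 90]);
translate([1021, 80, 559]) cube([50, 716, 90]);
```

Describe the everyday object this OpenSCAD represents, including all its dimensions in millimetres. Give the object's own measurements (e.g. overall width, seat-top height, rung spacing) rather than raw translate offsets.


A rectangular dining table. The top is 1101×876×47 mm with its upper surface at z = 696 mm. It stands on four 50×50 mm square legs, each inset 30 mm from the nearest pair of top edges, running from the floor to the underside of the top. Four apron rails, 50 mm thick and 90 mm tall, run between adjacent legs with their top edges flush with the underside of the top and their outer faces flush with the legs' outer faces.


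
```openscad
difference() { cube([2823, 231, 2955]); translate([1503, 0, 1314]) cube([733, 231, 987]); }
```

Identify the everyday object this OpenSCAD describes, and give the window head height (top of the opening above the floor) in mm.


A wall with a window opening. The window head height is 2301 mm.

A wall with a rectangular opening subtracted — a window. Sill at z = 1314, opening 987 mm tall, so the head is at 1314 + 987 = 2301 mm.


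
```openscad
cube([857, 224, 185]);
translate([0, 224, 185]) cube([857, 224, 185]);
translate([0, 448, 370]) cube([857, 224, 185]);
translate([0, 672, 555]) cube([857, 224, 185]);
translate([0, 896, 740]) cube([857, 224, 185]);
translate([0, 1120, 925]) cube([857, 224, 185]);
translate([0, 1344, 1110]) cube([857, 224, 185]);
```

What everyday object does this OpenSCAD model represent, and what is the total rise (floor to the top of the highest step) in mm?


A staircase. The total rise is 1295 mm.

7 identical blocks, each offset up and back from the previous — a staircase. Each step is 185 mm tall and there are 7 of them, so the total rise is 7 × 185 = 1295 mm.


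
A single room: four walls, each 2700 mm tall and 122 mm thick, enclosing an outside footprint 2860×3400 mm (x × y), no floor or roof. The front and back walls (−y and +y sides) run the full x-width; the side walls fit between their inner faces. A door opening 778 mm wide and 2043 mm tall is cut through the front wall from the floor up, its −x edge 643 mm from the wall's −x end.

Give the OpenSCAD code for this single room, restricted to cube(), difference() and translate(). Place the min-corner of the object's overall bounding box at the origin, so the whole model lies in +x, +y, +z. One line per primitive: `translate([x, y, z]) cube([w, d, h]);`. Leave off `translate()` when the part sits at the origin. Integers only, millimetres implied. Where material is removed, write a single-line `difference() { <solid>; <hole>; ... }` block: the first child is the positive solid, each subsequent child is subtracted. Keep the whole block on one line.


difference() { cube([2860, 122, 2700]); translate([643, 0, 0]) cube([778, 122, 2043]); }
translate([0, 3278, 0]) cube([2860, 122, 2700]);
translate([0, 122, 0]) cube([122, 3156, 2700]);
translate([2738, 122, 0]) cube([122, 3156, 2700]);


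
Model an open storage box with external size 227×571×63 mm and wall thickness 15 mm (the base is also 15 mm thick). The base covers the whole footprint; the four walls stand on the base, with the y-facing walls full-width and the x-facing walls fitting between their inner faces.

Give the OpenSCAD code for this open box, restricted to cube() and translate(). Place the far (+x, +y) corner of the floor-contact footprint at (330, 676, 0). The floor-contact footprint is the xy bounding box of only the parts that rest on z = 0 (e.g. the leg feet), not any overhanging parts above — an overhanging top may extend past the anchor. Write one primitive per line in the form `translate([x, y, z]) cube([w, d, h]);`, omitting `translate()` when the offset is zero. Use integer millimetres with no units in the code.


translate([103, 105, 0]) cube([227, 571, 15]);
translate([103, 105, 15]) cube([227, 15, 48]);
translate([103, 661, 15]) cube([227, 15, 48]);
translate([103, 120, 15]) cube([15, 541, 48]);
translate([315, 120, 15]) cube([15, 541, 48]);


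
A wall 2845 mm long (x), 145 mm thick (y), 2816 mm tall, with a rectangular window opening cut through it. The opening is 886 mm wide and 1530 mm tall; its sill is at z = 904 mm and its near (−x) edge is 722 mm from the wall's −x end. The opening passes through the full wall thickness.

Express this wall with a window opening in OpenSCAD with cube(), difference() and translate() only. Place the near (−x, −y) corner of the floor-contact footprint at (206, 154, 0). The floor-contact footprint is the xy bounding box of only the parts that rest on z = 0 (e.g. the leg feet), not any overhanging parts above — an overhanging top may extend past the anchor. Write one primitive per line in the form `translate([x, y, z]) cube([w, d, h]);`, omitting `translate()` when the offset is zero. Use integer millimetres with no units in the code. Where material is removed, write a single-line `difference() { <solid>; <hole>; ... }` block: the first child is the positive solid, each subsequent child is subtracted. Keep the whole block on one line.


difference() { translate([206, 154, 0]) cube([2845, 145, 2816]); translate([928, 154, 904]) cube([886, 145, 1530]); }


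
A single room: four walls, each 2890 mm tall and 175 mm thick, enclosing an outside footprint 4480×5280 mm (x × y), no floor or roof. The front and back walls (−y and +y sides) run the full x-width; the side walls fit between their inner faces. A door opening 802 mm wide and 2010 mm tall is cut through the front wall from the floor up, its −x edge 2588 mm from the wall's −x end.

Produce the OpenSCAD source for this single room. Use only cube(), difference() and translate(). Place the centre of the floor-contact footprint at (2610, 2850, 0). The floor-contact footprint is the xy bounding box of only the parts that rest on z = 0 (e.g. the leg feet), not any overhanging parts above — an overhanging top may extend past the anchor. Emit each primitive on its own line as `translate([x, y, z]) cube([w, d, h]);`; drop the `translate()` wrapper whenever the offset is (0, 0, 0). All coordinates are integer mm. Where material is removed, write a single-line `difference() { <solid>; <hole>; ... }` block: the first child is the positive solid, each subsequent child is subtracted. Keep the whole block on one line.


difference() { translate([370, 210, 0]) cube([4480, 175, 2890]); translate([2958, 210, 0]) cube([802, 175, 2010]); }
translate([370, 5315, 0]) cube([4480, 175, 2890]);
translate([370, 385, 0]) cube([175, 4930, 2890]);
translate([4675, 385, 0]) cube([175, 4930, 2890]);


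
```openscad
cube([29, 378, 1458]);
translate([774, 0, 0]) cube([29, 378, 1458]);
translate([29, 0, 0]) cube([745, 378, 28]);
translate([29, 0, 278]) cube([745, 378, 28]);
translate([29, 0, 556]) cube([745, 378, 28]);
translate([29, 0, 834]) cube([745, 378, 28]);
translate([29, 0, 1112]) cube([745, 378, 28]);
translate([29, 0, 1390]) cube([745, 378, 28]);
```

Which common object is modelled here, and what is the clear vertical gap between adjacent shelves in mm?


A bookshelf. The clear shelf gap is 250 mm.

Two tall side panels with 6 horizontal boards between them — a bookshelf. The first two shelf undersides are at z = 0 and z = 278; with shelf thickness 28, the clear gap is 278 − 0 − 28 = 250 mm.


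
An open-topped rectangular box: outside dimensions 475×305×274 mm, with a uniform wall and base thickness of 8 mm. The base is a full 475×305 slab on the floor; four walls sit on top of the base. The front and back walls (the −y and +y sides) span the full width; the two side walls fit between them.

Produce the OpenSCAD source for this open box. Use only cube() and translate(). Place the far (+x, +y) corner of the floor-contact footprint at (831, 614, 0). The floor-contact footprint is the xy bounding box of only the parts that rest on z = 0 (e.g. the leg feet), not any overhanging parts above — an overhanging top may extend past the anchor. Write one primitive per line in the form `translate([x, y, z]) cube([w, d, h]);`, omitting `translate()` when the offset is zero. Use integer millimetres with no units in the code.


translate([356, 309, 0]) cube([475, 305, 8]);
translate([356, 309, 8]) cube([475, 8, 266]);
translate([356, 606, 8]) cube([475, 8, 266]);
translate([356, 317, 8]) cube([8, 289, 266]);
translate([823, 317, 8]) cube([8, 289, 266]);


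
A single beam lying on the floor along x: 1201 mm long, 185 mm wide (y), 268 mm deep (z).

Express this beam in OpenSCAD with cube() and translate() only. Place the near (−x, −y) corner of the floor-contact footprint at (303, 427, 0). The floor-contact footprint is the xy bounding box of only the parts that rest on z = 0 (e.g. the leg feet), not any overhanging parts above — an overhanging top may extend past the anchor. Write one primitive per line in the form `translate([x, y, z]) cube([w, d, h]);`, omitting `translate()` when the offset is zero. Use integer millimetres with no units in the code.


translate([303, 427, 0]) cube([1201, 185, 268]);


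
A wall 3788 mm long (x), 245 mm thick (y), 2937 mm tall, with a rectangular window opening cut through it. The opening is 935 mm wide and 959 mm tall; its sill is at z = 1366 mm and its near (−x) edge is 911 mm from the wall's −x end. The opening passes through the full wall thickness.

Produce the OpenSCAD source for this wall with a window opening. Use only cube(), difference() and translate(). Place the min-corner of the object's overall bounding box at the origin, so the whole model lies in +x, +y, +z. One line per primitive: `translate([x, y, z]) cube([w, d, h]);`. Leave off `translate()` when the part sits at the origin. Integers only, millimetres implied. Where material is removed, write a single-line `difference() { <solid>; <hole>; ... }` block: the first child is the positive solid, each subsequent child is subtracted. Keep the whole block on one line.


difference() { cube([3788, 245, 2937]); translate([911, 0, 1366]) cube([935, 245, 959]); }


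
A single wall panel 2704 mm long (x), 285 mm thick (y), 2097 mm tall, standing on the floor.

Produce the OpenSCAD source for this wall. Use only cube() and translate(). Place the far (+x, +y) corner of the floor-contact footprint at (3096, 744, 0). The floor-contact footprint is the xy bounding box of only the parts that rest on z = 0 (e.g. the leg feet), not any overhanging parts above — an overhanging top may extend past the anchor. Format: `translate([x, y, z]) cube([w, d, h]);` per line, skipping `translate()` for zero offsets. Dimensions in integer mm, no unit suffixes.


translate([392, 459, 0]) cube([2704, 285, 2097]);


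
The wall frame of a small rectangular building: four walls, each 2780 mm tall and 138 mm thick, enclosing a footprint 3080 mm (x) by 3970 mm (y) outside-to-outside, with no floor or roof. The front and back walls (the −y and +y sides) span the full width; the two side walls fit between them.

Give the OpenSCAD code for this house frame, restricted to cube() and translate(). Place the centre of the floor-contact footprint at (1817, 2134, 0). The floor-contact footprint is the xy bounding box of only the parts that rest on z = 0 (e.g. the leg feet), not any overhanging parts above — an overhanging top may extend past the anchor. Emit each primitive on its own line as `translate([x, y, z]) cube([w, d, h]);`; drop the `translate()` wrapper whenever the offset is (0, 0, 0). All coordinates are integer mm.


translate([277, 149, 0]) cube([3080, 138, 2780]);
translate([277, 3981, 0]) cube([3080, 138, 2780]);
translate([277, 287, 0]) cube([138, 3694, 2780]);
translate([3219, 287, 0]) cube([138, 3694, 2780]);


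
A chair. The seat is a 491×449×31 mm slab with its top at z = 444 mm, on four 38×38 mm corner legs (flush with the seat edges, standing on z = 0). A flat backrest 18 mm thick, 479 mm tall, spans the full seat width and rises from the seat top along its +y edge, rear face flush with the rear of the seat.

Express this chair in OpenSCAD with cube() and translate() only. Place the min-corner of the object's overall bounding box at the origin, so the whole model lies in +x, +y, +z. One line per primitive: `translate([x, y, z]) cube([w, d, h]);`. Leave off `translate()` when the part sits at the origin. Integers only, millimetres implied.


// leg_h = 444 - 31 = 413
translate([0, 0, 413]) cube([491, 449, 31]);
cube([38, 38, 413]);
translate([453, 0, 0]) cube([38, 38, 413]);
translate([0, 411, 0]) cube([38, 38, 413]);
translate([453, 411, 0]) cube([38, 38, 413]);
translate([0, 431, 444]) cube([491, 18, 479]);


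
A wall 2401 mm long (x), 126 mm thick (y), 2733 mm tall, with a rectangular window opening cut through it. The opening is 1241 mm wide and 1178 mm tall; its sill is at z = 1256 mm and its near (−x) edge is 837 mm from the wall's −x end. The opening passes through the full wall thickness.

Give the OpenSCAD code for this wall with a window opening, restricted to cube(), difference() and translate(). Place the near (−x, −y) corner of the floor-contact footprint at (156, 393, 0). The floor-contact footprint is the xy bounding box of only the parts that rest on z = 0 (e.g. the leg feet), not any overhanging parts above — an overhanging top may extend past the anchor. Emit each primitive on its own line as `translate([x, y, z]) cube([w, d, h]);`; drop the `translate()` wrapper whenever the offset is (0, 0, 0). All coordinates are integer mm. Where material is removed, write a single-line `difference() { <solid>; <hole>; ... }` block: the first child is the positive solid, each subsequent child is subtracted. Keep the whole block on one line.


difference() { translate([156, 393, 0]) cube([2401, 126, 2733]); translate([993, 393, 1256]) cube([1241, 126, 1178]); }


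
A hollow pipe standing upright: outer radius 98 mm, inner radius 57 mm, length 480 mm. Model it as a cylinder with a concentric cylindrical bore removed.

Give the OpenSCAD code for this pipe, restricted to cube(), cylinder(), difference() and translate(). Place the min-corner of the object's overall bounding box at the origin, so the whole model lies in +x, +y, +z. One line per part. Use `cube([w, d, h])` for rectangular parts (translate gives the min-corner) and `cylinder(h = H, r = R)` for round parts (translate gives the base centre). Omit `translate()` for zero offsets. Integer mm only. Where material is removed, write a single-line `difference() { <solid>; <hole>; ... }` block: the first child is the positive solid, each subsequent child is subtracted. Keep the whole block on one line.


difference() { translate([98, 98, 0]) cylinder(h = 480, r = 98); translate([98, 98, 0]) cylinder(h = 480, r = 57); }


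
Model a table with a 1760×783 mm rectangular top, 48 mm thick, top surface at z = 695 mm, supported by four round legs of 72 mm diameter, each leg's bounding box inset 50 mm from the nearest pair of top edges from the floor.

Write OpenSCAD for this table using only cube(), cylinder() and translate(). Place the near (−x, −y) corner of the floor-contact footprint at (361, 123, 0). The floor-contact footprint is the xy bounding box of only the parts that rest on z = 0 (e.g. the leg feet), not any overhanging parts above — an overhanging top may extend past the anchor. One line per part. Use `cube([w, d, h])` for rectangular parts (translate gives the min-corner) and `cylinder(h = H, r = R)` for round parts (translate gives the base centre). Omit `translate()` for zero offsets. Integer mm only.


// leg_h = 695 - 48 = 647
translate([311, 73, 647]) cube([1760, 783, 48]);
translate([397, 159, 0]) cylinder(h = 647, r = 36);
translate([1985, 159, 0]) cylinder(h = 647, r = 36);
translate([397, 770, 0]) cylinder(h = 647, r = 36);
translate([1985, 770, 0]) cylinder(h = 647, r = 36);


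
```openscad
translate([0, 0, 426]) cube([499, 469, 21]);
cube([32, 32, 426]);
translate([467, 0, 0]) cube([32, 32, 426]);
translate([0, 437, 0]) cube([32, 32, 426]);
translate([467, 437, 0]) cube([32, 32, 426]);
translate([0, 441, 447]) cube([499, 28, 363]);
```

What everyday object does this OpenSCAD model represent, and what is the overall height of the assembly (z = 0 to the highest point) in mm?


A chair. The overall height is 810 mm.

A slab on four corner posts with a tall panel at the back — a chair. The seat slab sits at z = 426 with thickness 21, and the 363 mm backrest starts at the seat top, so the overall height is 426 + 21 + 363 = 810 mm.


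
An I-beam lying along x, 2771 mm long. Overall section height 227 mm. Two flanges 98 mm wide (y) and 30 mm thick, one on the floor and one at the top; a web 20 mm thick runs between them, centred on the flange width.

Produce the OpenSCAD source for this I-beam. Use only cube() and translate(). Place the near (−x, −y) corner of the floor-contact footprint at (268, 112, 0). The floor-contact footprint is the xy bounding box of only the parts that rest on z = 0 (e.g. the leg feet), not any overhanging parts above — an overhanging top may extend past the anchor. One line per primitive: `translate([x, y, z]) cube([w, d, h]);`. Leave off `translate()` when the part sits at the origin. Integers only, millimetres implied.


translate([268, 112, 0]) cube([2771, 98, 30]);
translate([268, 151, 30]) cube([2771, 20, 167]);
translate([268, 112, 197]) cube([2771, 98, 30]);


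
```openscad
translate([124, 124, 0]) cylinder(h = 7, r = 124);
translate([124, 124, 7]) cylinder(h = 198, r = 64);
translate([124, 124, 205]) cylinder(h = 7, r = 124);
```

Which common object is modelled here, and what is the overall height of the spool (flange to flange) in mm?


A spool. The overall height is 212 mm.

Three coaxial cylinders, large–small–large — a spool. Two 7 mm flanges and a 198 mm core give 7 + 198 + 7 = 212 mm.


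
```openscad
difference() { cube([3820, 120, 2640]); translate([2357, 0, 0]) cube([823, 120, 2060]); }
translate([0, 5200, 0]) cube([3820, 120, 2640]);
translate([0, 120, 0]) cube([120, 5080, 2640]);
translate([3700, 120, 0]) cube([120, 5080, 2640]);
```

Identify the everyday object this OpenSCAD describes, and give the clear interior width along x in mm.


A single room. The interior width is 3580 mm.

Four walls enclosing a rectangle with a door in the front wall — a room. Outside width 3820 minus two 120 mm walls gives 3580 mm.


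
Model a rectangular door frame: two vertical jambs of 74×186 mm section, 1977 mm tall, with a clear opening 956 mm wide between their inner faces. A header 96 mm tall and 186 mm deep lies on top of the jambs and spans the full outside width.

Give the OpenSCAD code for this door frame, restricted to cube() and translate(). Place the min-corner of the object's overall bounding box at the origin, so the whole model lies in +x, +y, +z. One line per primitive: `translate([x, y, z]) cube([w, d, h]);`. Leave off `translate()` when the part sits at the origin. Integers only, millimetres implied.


cube([74, 186, 1977]);
translate([1030, 0, 0]) cube([74, 186, 1977]);
translate([0, 0, 1977]) cube([1104, 186, 96]);


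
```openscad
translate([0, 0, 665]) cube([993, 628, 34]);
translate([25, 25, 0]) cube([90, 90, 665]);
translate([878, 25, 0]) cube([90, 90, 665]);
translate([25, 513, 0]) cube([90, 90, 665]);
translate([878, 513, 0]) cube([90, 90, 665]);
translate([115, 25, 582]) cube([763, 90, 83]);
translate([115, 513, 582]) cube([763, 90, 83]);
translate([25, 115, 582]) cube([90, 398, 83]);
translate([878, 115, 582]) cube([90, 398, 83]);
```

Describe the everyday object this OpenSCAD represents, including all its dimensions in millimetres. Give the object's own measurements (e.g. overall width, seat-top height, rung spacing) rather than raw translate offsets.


A table: top 993 mm (x) × 628 mm (y), 34 mm thick, upper face at z = 699 mm, on four 90×90 mm square legs, each inset 25 mm from the nearest pair of top edges from z = 0 to the bottom of the top. Four apron rails, 90 mm thick and 83 mm tall, run between adjacent legs with their top edges flush with the underside of the top and their outer faces flush with the legs' outer faces.


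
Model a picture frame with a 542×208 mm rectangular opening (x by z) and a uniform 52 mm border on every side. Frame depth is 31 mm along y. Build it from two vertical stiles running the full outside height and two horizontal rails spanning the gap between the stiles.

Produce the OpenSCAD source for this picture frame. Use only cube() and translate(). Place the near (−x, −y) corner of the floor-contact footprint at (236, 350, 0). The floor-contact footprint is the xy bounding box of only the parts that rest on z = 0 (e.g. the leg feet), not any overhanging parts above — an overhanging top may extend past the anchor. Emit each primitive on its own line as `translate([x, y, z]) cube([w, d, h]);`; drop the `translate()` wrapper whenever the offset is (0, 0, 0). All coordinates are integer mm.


translate([236, 350, 0]) cube([52, 31, 312]);
translate([830, 350, 0]) cube([52, 31, 312]);
translate([288, 350, 0]) cube([542, 31, 52]);
translate([288, 350, 260]) cube([542, 31, 52]);


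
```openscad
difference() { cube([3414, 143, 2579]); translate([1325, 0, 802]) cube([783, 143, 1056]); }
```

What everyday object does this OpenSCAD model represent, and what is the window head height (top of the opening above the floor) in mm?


A wall with a window opening. The window head height is 1858 mm.

A wall with a rectangular opening subtracted — a window. Sill at z = 802, opening 1056 mm tall, so the head is at 802 + 1056 = 1858 mm.


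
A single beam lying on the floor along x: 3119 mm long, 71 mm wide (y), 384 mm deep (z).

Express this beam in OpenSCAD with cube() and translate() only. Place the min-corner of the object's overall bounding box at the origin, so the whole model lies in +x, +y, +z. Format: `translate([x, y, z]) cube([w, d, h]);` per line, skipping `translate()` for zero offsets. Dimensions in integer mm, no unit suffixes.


cube([3119, 71, 384]);


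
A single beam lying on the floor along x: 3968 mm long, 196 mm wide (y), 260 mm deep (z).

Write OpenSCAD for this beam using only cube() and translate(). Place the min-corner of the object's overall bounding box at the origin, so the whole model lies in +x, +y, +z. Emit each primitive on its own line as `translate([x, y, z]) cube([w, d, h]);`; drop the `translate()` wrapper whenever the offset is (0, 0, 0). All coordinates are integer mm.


cube([3968, 196, 260]);


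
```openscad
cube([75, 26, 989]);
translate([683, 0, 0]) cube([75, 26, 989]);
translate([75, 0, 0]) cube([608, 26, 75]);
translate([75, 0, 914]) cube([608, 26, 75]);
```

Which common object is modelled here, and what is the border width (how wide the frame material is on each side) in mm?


A picture frame. The border width is 75 mm.

Four thin pieces enclosing a rectangular opening — a picture frame. The two full-height stiles are 989 mm tall; the top rail sits at z = 914 and is 75 mm tall, so the border above the opening is 989 − 914 = 75 mm, matching the stile x-width.


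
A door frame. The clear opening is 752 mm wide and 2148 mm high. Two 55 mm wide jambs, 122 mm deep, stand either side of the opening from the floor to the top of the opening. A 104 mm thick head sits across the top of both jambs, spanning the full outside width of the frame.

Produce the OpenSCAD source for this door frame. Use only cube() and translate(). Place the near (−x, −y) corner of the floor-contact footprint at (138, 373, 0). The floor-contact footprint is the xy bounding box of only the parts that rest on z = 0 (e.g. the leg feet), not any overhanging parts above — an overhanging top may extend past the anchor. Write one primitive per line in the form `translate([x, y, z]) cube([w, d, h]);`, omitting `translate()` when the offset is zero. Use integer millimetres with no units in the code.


translate([138, 373, 0]) cube([55, 122, 2148]);
translate([945, 373, 0]) cube([55, 122, 2148]);
translate([138, 373, 2148]) cube([862, 122, 104]);


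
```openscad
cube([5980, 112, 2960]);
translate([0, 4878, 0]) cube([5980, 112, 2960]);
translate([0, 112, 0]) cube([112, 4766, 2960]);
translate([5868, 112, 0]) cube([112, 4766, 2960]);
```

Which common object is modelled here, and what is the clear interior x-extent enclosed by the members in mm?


A house (or room) frame. The interior width is 5756 mm.

Four 2960 mm walls enclosing a rectangle with no floor or roof — a room or house frame. Outside width is 5980 mm and wall thickness is 112 mm, so the interior width is 5980 − 2 × 112 = 5756 mm.


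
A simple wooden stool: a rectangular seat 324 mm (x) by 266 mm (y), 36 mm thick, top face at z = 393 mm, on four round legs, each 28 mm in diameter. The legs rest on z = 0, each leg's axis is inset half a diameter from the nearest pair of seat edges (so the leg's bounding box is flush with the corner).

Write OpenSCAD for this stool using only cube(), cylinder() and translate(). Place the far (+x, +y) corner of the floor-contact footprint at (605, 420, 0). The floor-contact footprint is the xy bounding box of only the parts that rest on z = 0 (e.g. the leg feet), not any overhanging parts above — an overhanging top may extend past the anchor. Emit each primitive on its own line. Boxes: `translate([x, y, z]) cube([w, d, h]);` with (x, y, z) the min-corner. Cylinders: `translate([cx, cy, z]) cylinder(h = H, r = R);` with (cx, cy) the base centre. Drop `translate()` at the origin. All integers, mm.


// leg_h = 393 - 36 = 357
translate([281, 154, 357]) cube([324, 266, 36]);
translate([295, 168, 0]) cylinder(h = 357, r = 14);
translate([591, 168, 0]) cylinder(h = 357, r = 14);
translate([295, 406, 0]) cylinder(h = 357, r = 14);
translate([591, 406, 0]) cylinder(h = 357, r = 14);


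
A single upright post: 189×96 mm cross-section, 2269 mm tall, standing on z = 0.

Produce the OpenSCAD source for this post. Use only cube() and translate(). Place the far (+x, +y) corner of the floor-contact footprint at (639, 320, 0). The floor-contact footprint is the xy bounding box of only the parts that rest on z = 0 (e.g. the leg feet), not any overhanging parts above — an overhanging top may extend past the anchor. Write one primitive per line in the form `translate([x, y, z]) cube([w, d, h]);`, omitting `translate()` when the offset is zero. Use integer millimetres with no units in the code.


translate([450, 224, 0]) cube([189, 96, 2269]);


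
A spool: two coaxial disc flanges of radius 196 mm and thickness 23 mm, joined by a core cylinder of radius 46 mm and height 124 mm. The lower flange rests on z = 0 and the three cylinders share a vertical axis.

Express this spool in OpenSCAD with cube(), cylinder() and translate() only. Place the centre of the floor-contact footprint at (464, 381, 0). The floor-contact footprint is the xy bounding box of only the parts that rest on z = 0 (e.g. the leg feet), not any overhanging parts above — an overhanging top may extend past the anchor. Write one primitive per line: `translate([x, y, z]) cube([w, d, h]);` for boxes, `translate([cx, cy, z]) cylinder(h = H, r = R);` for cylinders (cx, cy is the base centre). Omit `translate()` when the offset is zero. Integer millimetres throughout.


translate([464, 381, 0]) cylinder(h = 23, r = 196);
translate([464, 381, 23]) cylinder(h = 124, r = 46);
translate([464, 381, 147]) cylinder(h = 23, r = 196);


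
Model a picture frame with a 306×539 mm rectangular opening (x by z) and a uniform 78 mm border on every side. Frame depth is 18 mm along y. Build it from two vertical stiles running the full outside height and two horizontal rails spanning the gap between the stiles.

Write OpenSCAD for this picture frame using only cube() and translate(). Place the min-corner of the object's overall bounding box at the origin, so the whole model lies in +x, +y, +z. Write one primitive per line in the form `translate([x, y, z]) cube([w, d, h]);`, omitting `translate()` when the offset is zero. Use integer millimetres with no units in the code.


cube([78, 18, 695]);
translate([384, 0, 0]) cube([78, 18, 695]);
translate([78, 0, 0]) cube([306, 18, 78]);
translate([78, 0, 617]) cube([306, 18, 78]);


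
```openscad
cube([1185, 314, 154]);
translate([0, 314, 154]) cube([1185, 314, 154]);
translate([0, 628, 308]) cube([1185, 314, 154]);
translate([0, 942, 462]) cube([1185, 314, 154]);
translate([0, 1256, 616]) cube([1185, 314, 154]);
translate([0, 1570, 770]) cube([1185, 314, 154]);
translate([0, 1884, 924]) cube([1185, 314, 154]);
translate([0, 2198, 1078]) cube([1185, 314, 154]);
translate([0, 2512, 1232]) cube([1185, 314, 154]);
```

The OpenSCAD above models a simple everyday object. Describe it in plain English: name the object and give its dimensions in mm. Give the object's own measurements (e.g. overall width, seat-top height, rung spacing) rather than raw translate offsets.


A straight staircase of 9 solid steps. Each step is 1185 mm wide (x), 314 mm deep (y, the going) and 154 mm tall (the rise). The first step rests on the floor; each subsequent step sits one going further in +y and one rise higher in +z, directly behind and above the previous step with no overlap.


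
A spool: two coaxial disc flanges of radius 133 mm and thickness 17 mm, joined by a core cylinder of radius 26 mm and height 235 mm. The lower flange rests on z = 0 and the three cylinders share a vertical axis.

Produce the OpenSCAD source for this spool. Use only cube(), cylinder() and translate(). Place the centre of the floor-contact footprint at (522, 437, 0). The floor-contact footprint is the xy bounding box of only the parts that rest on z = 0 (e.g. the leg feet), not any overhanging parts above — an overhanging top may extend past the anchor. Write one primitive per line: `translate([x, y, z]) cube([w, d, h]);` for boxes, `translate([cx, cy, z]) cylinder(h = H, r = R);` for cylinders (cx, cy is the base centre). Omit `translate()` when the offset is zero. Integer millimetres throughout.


translate([522, 437, 0]) cylinder(h = 17, r = 133);
translate([522, 437, 17]) cylinder(h = 235, r = 26);
translate([522, 437, 252]) cylinder(h = 17, r = 133);
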